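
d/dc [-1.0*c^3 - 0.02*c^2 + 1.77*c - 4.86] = -3.0*c^2 - 0.04*c + 1.77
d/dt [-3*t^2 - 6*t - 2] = -6*t - 6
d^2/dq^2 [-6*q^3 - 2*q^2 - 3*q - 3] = -36*q - 4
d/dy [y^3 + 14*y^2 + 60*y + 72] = 3*y^2 + 28*y + 60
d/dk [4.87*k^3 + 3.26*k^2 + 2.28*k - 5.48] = 14.61*k^2 + 6.52*k + 2.28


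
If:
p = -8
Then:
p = -8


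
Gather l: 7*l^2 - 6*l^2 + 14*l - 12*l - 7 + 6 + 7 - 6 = l^2 + 2*l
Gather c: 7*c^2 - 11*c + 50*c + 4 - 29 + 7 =7*c^2 + 39*c - 18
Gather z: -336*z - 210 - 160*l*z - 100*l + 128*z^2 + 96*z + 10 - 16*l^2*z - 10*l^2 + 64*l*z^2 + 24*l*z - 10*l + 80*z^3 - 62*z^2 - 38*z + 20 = -10*l^2 - 110*l + 80*z^3 + z^2*(64*l + 66) + z*(-16*l^2 - 136*l - 278) - 180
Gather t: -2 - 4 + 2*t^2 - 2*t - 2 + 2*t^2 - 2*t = 4*t^2 - 4*t - 8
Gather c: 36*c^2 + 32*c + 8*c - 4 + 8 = 36*c^2 + 40*c + 4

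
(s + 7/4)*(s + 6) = s^2 + 31*s/4 + 21/2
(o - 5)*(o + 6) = o^2 + o - 30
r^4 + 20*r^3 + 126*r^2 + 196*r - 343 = (r - 1)*(r + 7)^3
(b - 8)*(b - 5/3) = b^2 - 29*b/3 + 40/3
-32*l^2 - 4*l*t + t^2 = (-8*l + t)*(4*l + t)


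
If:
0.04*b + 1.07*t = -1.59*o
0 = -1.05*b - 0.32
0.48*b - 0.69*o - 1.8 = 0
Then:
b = -0.30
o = -2.82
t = 4.20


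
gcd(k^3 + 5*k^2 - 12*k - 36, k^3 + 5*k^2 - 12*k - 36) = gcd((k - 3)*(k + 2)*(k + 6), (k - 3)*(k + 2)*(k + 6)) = k^3 + 5*k^2 - 12*k - 36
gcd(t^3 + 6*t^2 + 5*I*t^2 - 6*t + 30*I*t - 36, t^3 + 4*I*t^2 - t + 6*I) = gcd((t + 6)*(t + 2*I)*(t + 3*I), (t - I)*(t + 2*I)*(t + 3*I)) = t^2 + 5*I*t - 6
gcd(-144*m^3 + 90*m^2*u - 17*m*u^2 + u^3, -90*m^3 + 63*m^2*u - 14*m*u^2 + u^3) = 18*m^2 - 9*m*u + u^2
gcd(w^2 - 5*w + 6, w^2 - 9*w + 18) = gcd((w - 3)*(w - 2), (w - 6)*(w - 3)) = w - 3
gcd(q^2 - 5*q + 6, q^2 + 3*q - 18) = q - 3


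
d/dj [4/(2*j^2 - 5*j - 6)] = 4*(5 - 4*j)/(-2*j^2 + 5*j + 6)^2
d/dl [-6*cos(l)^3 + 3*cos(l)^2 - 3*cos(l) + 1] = 3*(6*cos(l)^2 - 2*cos(l) + 1)*sin(l)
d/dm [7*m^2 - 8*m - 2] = 14*m - 8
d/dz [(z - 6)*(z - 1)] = 2*z - 7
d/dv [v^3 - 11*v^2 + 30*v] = 3*v^2 - 22*v + 30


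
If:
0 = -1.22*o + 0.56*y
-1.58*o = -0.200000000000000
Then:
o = 0.13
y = 0.28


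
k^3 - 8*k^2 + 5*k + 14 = (k - 7)*(k - 2)*(k + 1)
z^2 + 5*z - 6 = (z - 1)*(z + 6)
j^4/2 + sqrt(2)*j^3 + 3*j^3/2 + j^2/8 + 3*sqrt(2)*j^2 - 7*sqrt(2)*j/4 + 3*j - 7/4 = (j/2 + sqrt(2)/2)*(j - 1/2)*(j + 7/2)*(j + sqrt(2))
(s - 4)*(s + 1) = s^2 - 3*s - 4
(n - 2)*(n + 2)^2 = n^3 + 2*n^2 - 4*n - 8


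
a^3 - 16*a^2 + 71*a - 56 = (a - 8)*(a - 7)*(a - 1)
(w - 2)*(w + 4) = w^2 + 2*w - 8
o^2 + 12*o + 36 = (o + 6)^2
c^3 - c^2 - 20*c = c*(c - 5)*(c + 4)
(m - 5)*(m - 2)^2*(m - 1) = m^4 - 10*m^3 + 33*m^2 - 44*m + 20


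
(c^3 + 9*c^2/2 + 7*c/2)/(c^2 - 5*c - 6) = c*(2*c + 7)/(2*(c - 6))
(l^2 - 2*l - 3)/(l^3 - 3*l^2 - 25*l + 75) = (l + 1)/(l^2 - 25)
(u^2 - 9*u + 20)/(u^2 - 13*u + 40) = (u - 4)/(u - 8)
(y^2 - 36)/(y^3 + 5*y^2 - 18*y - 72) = (y - 6)/(y^2 - y - 12)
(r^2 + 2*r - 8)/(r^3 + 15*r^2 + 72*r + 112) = (r - 2)/(r^2 + 11*r + 28)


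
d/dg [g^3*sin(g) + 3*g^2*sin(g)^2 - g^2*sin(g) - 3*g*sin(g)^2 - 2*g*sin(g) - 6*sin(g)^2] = g^3*cos(g) + 3*g^2*sin(g) + 3*g^2*sin(2*g) - g^2*cos(g) - 2*sqrt(2)*g*sin(g + pi/4) - 3*sqrt(2)*g*sin(2*g + pi/4) + 3*g - 2*sin(g) - 6*sin(2*g) + 3*cos(2*g)/2 - 3/2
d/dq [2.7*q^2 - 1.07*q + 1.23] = 5.4*q - 1.07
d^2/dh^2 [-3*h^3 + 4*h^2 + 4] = 8 - 18*h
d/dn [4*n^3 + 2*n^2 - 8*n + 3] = 12*n^2 + 4*n - 8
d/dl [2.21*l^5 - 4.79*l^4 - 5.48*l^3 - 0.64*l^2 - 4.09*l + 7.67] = 11.05*l^4 - 19.16*l^3 - 16.44*l^2 - 1.28*l - 4.09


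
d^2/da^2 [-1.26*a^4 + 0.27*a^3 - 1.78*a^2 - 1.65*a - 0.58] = -15.12*a^2 + 1.62*a - 3.56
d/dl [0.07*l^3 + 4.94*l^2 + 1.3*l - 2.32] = 0.21*l^2 + 9.88*l + 1.3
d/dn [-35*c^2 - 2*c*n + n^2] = -2*c + 2*n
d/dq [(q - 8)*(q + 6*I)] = 2*q - 8 + 6*I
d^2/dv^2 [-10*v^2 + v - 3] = -20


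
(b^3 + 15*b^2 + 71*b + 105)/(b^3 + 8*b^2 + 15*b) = (b + 7)/b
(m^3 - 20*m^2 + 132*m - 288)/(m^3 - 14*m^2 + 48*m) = (m - 6)/m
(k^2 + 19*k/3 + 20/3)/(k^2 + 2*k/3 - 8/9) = 3*(k + 5)/(3*k - 2)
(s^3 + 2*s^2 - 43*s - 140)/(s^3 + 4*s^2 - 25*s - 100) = (s - 7)/(s - 5)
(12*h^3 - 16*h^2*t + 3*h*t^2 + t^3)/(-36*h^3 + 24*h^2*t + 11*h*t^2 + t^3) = (-2*h + t)/(6*h + t)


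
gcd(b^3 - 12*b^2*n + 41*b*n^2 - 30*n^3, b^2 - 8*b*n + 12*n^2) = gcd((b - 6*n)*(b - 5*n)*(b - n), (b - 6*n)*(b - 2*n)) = b - 6*n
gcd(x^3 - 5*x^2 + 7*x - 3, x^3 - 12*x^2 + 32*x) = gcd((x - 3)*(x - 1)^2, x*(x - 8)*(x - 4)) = 1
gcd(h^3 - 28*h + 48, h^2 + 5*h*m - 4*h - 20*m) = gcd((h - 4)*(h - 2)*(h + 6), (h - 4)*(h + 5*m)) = h - 4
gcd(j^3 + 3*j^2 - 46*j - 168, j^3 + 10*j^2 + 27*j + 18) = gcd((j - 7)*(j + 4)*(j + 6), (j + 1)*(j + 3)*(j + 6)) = j + 6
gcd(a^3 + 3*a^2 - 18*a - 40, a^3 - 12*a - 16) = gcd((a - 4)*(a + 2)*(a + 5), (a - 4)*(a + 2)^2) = a^2 - 2*a - 8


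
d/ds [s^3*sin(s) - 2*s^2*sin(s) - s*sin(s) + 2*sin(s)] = s^3*cos(s) + 3*s^2*sin(s) - 2*s^2*cos(s) - 4*s*sin(s) - s*cos(s) - sin(s) + 2*cos(s)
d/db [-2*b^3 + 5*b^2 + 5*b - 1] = -6*b^2 + 10*b + 5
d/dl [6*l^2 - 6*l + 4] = 12*l - 6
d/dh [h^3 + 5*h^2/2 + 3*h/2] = 3*h^2 + 5*h + 3/2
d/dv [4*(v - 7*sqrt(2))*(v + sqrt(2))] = 8*v - 24*sqrt(2)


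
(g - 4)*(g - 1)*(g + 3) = g^3 - 2*g^2 - 11*g + 12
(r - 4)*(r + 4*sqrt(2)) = r^2 - 4*r + 4*sqrt(2)*r - 16*sqrt(2)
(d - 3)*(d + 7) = d^2 + 4*d - 21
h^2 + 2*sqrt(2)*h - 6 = (h - sqrt(2))*(h + 3*sqrt(2))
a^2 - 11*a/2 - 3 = (a - 6)*(a + 1/2)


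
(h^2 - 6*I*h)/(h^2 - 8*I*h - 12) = h/(h - 2*I)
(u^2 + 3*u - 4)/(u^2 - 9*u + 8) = (u + 4)/(u - 8)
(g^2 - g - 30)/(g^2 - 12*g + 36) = (g + 5)/(g - 6)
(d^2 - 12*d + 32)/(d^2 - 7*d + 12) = (d - 8)/(d - 3)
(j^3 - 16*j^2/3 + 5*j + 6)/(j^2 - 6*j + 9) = j + 2/3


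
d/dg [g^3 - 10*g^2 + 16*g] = 3*g^2 - 20*g + 16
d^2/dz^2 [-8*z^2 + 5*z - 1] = -16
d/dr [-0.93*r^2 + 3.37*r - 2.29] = 3.37 - 1.86*r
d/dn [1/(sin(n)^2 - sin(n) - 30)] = (1 - 2*sin(n))*cos(n)/(sin(n) + cos(n)^2 + 29)^2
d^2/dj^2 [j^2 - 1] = 2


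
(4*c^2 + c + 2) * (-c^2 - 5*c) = -4*c^4 - 21*c^3 - 7*c^2 - 10*c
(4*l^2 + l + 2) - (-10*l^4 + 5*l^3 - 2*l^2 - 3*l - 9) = 10*l^4 - 5*l^3 + 6*l^2 + 4*l + 11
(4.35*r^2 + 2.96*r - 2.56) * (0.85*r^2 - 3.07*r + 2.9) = 3.6975*r^4 - 10.8385*r^3 + 1.3518*r^2 + 16.4432*r - 7.424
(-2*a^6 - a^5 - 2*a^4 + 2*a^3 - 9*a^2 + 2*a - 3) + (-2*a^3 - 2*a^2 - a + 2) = -2*a^6 - a^5 - 2*a^4 - 11*a^2 + a - 1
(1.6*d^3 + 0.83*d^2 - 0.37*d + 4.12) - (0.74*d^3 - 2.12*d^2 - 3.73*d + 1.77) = 0.86*d^3 + 2.95*d^2 + 3.36*d + 2.35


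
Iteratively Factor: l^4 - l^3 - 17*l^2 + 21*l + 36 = (l - 3)*(l^3 + 2*l^2 - 11*l - 12) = (l - 3)^2*(l^2 + 5*l + 4) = (l - 3)^2*(l + 4)*(l + 1)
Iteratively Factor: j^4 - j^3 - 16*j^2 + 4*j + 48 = (j - 4)*(j^3 + 3*j^2 - 4*j - 12) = (j - 4)*(j + 2)*(j^2 + j - 6) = (j - 4)*(j + 2)*(j + 3)*(j - 2)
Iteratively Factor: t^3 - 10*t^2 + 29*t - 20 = (t - 1)*(t^2 - 9*t + 20) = (t - 5)*(t - 1)*(t - 4)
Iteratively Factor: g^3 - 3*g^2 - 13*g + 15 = (g - 5)*(g^2 + 2*g - 3) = (g - 5)*(g - 1)*(g + 3)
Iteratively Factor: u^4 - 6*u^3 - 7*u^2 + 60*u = (u)*(u^3 - 6*u^2 - 7*u + 60) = u*(u + 3)*(u^2 - 9*u + 20) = u*(u - 4)*(u + 3)*(u - 5)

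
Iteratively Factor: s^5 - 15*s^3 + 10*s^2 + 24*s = (s + 4)*(s^4 - 4*s^3 + s^2 + 6*s) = s*(s + 4)*(s^3 - 4*s^2 + s + 6) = s*(s - 3)*(s + 4)*(s^2 - s - 2) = s*(s - 3)*(s + 1)*(s + 4)*(s - 2)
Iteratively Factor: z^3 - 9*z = (z + 3)*(z^2 - 3*z) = z*(z + 3)*(z - 3)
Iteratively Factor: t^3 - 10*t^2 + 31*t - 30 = (t - 5)*(t^2 - 5*t + 6) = (t - 5)*(t - 3)*(t - 2)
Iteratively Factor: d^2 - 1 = (d - 1)*(d + 1)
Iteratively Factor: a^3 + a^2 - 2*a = (a)*(a^2 + a - 2) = a*(a - 1)*(a + 2)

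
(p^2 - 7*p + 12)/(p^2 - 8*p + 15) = (p - 4)/(p - 5)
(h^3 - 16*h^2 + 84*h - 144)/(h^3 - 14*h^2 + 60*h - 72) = (h - 4)/(h - 2)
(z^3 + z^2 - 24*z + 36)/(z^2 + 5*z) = (z^3 + z^2 - 24*z + 36)/(z*(z + 5))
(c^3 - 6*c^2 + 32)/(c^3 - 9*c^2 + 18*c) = (c^3 - 6*c^2 + 32)/(c*(c^2 - 9*c + 18))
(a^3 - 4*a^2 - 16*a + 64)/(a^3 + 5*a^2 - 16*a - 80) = (a - 4)/(a + 5)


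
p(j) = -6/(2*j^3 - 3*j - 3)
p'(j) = -6*(3 - 6*j^2)/(2*j^3 - 3*j - 3)^2 = 18*(2*j^2 - 1)/(-2*j^3 + 3*j + 3)^2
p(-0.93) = 3.30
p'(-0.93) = 3.97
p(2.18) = -0.54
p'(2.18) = 1.22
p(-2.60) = 0.20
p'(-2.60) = 0.24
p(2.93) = -0.16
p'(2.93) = 0.20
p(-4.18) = 0.04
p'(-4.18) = 0.03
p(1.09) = 1.63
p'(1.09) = 1.83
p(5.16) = -0.02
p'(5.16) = 0.01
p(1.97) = -0.94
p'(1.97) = 2.99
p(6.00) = -0.01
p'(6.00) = 0.01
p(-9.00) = 0.00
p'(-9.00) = 0.00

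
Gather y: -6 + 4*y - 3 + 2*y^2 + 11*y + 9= 2*y^2 + 15*y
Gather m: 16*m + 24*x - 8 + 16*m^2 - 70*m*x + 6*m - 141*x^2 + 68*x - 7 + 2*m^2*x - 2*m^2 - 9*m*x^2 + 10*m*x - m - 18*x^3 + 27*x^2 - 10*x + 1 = m^2*(2*x + 14) + m*(-9*x^2 - 60*x + 21) - 18*x^3 - 114*x^2 + 82*x - 14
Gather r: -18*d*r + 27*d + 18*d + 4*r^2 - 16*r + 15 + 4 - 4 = 45*d + 4*r^2 + r*(-18*d - 16) + 15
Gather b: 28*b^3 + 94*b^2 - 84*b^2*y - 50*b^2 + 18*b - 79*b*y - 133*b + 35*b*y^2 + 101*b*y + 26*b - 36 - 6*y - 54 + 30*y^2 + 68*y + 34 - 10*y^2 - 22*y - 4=28*b^3 + b^2*(44 - 84*y) + b*(35*y^2 + 22*y - 89) + 20*y^2 + 40*y - 60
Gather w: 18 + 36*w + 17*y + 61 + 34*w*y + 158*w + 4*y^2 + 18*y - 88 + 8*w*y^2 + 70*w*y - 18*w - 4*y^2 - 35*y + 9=w*(8*y^2 + 104*y + 176)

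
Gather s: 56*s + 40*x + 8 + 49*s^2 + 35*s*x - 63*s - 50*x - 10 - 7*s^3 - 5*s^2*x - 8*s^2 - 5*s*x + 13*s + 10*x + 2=-7*s^3 + s^2*(41 - 5*x) + s*(30*x + 6)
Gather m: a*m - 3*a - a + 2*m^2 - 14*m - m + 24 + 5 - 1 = -4*a + 2*m^2 + m*(a - 15) + 28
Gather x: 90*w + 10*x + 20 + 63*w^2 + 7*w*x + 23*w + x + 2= 63*w^2 + 113*w + x*(7*w + 11) + 22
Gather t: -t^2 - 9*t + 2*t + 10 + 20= -t^2 - 7*t + 30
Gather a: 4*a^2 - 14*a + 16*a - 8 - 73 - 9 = 4*a^2 + 2*a - 90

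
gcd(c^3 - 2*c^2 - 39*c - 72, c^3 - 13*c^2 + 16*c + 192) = c^2 - 5*c - 24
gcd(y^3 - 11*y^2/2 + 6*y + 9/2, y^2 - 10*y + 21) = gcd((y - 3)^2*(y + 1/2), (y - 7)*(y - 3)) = y - 3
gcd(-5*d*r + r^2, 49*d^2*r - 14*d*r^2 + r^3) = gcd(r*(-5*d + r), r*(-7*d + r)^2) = r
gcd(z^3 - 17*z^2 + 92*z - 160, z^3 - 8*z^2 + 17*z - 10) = z - 5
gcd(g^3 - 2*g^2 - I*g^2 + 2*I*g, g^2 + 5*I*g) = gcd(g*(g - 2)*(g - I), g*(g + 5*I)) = g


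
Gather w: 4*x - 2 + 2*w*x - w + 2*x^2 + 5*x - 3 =w*(2*x - 1) + 2*x^2 + 9*x - 5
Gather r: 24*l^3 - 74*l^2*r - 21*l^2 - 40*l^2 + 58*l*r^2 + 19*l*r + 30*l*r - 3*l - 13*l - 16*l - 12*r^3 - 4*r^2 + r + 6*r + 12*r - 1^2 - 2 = 24*l^3 - 61*l^2 - 32*l - 12*r^3 + r^2*(58*l - 4) + r*(-74*l^2 + 49*l + 19) - 3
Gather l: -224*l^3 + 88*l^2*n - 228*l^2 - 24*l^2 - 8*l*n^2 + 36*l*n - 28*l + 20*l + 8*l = -224*l^3 + l^2*(88*n - 252) + l*(-8*n^2 + 36*n)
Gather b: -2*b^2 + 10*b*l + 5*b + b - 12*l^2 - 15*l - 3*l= -2*b^2 + b*(10*l + 6) - 12*l^2 - 18*l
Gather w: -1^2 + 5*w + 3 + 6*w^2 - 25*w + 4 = 6*w^2 - 20*w + 6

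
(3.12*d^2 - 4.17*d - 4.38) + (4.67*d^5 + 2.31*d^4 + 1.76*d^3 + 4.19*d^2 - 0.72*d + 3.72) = 4.67*d^5 + 2.31*d^4 + 1.76*d^3 + 7.31*d^2 - 4.89*d - 0.66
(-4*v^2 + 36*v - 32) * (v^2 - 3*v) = -4*v^4 + 48*v^3 - 140*v^2 + 96*v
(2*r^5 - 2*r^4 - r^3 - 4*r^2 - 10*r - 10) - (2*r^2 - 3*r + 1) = 2*r^5 - 2*r^4 - r^3 - 6*r^2 - 7*r - 11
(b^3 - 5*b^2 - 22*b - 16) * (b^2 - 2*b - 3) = b^5 - 7*b^4 - 15*b^3 + 43*b^2 + 98*b + 48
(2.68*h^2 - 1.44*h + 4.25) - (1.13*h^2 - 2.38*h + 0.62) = 1.55*h^2 + 0.94*h + 3.63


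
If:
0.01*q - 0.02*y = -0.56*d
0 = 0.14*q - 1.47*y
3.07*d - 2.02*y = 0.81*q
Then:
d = 0.00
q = 0.00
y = 0.00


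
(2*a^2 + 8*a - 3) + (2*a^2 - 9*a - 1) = 4*a^2 - a - 4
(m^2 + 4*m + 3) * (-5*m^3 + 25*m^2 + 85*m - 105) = -5*m^5 + 5*m^4 + 170*m^3 + 310*m^2 - 165*m - 315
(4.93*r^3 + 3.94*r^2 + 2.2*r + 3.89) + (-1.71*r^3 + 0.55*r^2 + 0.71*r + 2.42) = 3.22*r^3 + 4.49*r^2 + 2.91*r + 6.31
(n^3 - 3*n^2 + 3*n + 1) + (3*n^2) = n^3 + 3*n + 1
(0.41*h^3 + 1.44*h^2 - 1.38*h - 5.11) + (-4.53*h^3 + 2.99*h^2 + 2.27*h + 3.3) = -4.12*h^3 + 4.43*h^2 + 0.89*h - 1.81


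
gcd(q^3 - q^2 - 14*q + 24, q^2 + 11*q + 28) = q + 4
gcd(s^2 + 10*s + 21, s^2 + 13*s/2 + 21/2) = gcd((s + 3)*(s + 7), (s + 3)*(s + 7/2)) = s + 3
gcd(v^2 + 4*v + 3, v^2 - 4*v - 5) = v + 1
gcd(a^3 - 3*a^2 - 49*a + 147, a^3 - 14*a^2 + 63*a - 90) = a - 3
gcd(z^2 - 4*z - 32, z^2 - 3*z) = 1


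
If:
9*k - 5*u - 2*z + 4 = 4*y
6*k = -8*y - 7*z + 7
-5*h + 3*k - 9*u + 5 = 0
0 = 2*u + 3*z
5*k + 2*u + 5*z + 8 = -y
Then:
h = 1151/110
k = -141/44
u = -835/132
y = -163/396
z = 835/198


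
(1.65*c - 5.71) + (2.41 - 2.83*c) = -1.18*c - 3.3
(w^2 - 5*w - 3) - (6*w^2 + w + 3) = -5*w^2 - 6*w - 6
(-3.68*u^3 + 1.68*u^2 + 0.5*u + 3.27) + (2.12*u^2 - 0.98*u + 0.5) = -3.68*u^3 + 3.8*u^2 - 0.48*u + 3.77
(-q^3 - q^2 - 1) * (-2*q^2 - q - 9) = 2*q^5 + 3*q^4 + 10*q^3 + 11*q^2 + q + 9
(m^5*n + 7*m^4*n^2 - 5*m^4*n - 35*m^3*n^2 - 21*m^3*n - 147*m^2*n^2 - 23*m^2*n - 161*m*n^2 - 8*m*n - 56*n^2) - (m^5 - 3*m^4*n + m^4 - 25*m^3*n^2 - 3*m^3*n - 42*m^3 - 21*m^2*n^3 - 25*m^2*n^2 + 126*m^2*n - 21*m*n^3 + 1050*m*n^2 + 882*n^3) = m^5*n - m^5 + 7*m^4*n^2 - 2*m^4*n - m^4 - 10*m^3*n^2 - 18*m^3*n + 42*m^3 + 21*m^2*n^3 - 122*m^2*n^2 - 149*m^2*n + 21*m*n^3 - 1211*m*n^2 - 8*m*n - 882*n^3 - 56*n^2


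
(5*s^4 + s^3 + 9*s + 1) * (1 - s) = -5*s^5 + 4*s^4 + s^3 - 9*s^2 + 8*s + 1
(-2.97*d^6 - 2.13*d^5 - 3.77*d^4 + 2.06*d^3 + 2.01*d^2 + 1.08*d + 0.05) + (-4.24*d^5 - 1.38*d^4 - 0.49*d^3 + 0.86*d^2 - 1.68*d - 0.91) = -2.97*d^6 - 6.37*d^5 - 5.15*d^4 + 1.57*d^3 + 2.87*d^2 - 0.6*d - 0.86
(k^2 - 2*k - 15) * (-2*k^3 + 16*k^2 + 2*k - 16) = -2*k^5 + 20*k^4 - 260*k^2 + 2*k + 240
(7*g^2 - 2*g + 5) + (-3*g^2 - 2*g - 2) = 4*g^2 - 4*g + 3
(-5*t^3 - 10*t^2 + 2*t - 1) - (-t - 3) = -5*t^3 - 10*t^2 + 3*t + 2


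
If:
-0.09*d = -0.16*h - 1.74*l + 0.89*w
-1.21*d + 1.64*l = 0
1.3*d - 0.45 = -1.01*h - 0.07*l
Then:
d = 0.908480032735443*w - 0.0727673404794214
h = 0.542926445086171 - 1.21578585399943*w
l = 0.670280999762126*w - 0.0536880987683536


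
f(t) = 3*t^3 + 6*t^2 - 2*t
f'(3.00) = 115.00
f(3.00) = 129.00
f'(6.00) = 394.00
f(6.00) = 852.00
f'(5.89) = 380.91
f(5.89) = 809.38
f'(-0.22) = -4.20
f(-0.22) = 0.70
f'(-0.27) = -4.58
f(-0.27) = 0.92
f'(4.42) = 226.87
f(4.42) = 367.43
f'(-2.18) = 14.61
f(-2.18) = 1.79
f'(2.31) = 73.74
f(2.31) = 64.38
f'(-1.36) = -1.67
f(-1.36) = 6.27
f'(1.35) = 30.60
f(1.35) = 15.62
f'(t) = 9*t^2 + 12*t - 2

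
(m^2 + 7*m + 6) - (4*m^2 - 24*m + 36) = -3*m^2 + 31*m - 30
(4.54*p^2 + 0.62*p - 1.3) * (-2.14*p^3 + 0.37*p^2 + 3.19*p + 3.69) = -9.7156*p^5 + 0.353*p^4 + 17.494*p^3 + 18.2494*p^2 - 1.8592*p - 4.797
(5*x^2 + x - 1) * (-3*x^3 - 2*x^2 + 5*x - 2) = -15*x^5 - 13*x^4 + 26*x^3 - 3*x^2 - 7*x + 2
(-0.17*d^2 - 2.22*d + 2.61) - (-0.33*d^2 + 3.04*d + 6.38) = 0.16*d^2 - 5.26*d - 3.77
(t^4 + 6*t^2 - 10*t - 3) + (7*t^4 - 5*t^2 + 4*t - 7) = 8*t^4 + t^2 - 6*t - 10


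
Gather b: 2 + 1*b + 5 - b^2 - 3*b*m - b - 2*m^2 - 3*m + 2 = -b^2 - 3*b*m - 2*m^2 - 3*m + 9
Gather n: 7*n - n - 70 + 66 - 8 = 6*n - 12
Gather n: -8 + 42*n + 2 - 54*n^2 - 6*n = -54*n^2 + 36*n - 6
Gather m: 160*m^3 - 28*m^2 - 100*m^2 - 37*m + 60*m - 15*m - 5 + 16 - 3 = 160*m^3 - 128*m^2 + 8*m + 8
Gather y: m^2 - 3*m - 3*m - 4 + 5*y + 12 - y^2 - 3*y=m^2 - 6*m - y^2 + 2*y + 8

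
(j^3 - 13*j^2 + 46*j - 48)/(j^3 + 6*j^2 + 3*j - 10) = (j^3 - 13*j^2 + 46*j - 48)/(j^3 + 6*j^2 + 3*j - 10)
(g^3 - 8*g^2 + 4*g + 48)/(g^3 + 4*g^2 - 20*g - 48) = (g - 6)/(g + 6)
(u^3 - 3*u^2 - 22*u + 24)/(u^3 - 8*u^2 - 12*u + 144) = (u - 1)/(u - 6)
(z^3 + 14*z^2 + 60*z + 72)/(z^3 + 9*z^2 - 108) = (z + 2)/(z - 3)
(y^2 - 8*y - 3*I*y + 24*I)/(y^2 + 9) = (y - 8)/(y + 3*I)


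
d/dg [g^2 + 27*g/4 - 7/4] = 2*g + 27/4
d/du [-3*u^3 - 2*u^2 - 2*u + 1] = -9*u^2 - 4*u - 2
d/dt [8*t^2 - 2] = 16*t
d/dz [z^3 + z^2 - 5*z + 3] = 3*z^2 + 2*z - 5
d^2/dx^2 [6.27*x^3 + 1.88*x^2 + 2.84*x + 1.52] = 37.62*x + 3.76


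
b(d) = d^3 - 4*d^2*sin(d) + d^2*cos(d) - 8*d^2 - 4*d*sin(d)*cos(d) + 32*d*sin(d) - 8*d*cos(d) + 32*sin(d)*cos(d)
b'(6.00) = 70.87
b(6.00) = -99.08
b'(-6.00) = -92.76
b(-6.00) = -502.21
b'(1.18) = 2.94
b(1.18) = 26.81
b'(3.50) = -71.98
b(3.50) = -56.56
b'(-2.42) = 127.70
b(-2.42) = 7.35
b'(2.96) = -53.97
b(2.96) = -22.29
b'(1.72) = -19.09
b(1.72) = 22.06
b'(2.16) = -30.92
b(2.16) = 10.92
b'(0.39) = 30.86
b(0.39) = 11.31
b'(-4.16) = 225.65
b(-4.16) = -430.95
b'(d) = -d^2*sin(d) - 4*d^2*cos(d) + 3*d^2 + 4*d*sin(d)^2 - 4*d*cos(d)^2 + 34*d*cos(d) - 16*d - 32*sin(d)^2 - 4*sin(d)*cos(d) + 32*sin(d) + 32*cos(d)^2 - 8*cos(d)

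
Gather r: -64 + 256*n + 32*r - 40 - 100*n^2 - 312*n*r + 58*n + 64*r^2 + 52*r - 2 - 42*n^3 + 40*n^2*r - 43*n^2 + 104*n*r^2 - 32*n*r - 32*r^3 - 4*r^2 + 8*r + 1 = -42*n^3 - 143*n^2 + 314*n - 32*r^3 + r^2*(104*n + 60) + r*(40*n^2 - 344*n + 92) - 105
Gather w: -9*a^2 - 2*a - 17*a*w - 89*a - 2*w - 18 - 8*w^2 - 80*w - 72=-9*a^2 - 91*a - 8*w^2 + w*(-17*a - 82) - 90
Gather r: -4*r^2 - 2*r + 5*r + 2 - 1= -4*r^2 + 3*r + 1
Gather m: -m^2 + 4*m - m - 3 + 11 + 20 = -m^2 + 3*m + 28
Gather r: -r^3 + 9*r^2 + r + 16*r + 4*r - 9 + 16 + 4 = -r^3 + 9*r^2 + 21*r + 11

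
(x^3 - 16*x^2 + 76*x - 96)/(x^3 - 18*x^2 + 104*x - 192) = (x - 2)/(x - 4)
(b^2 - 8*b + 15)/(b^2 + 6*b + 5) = (b^2 - 8*b + 15)/(b^2 + 6*b + 5)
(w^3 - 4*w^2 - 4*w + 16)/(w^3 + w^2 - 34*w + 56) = (w + 2)/(w + 7)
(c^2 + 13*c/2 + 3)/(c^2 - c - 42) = (c + 1/2)/(c - 7)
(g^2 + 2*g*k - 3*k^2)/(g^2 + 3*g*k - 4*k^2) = (g + 3*k)/(g + 4*k)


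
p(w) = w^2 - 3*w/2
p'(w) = 2*w - 3/2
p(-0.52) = 1.05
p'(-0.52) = -2.54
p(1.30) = -0.26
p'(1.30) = 1.10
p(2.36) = 2.03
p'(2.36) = 3.22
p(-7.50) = 67.50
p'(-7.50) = -16.50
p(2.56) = 2.71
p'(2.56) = 3.62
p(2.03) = 1.08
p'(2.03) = 2.56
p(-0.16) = 0.27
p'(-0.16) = -1.82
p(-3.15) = 14.65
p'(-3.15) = -7.80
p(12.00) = 126.00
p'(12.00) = 22.50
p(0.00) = 0.00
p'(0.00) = -1.50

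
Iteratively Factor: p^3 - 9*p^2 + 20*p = (p - 5)*(p^2 - 4*p) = (p - 5)*(p - 4)*(p)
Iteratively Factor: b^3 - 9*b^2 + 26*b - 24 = (b - 2)*(b^2 - 7*b + 12) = (b - 4)*(b - 2)*(b - 3)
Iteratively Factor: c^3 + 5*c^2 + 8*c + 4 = (c + 2)*(c^2 + 3*c + 2) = (c + 2)^2*(c + 1)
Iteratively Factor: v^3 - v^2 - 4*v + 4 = (v + 2)*(v^2 - 3*v + 2) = (v - 1)*(v + 2)*(v - 2)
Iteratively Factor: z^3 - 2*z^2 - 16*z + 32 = (z - 4)*(z^2 + 2*z - 8) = (z - 4)*(z - 2)*(z + 4)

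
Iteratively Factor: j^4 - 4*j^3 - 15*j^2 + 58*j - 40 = (j - 1)*(j^3 - 3*j^2 - 18*j + 40) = (j - 5)*(j - 1)*(j^2 + 2*j - 8) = (j - 5)*(j - 2)*(j - 1)*(j + 4)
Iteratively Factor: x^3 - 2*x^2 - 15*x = (x)*(x^2 - 2*x - 15) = x*(x + 3)*(x - 5)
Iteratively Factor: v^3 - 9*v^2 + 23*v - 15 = (v - 5)*(v^2 - 4*v + 3) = (v - 5)*(v - 3)*(v - 1)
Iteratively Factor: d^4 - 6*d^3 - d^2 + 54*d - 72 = (d + 3)*(d^3 - 9*d^2 + 26*d - 24) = (d - 3)*(d + 3)*(d^2 - 6*d + 8) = (d - 3)*(d - 2)*(d + 3)*(d - 4)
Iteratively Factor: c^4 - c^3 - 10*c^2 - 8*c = (c - 4)*(c^3 + 3*c^2 + 2*c) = (c - 4)*(c + 1)*(c^2 + 2*c) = c*(c - 4)*(c + 1)*(c + 2)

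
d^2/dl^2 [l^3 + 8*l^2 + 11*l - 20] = 6*l + 16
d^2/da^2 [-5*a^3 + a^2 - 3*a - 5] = 2 - 30*a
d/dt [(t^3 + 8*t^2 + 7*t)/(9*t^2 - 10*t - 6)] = (9*t^4 - 20*t^3 - 161*t^2 - 96*t - 42)/(81*t^4 - 180*t^3 - 8*t^2 + 120*t + 36)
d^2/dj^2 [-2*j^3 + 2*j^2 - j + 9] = 4 - 12*j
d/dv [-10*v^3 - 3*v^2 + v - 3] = -30*v^2 - 6*v + 1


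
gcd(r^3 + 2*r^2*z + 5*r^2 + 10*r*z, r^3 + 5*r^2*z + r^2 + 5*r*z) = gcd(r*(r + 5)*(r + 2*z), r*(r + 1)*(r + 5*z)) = r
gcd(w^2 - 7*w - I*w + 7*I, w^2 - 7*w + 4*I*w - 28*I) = w - 7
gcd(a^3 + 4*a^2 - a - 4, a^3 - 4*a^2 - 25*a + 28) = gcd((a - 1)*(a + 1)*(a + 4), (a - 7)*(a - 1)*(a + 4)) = a^2 + 3*a - 4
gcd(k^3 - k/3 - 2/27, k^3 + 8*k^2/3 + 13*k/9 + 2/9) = k^2 + 2*k/3 + 1/9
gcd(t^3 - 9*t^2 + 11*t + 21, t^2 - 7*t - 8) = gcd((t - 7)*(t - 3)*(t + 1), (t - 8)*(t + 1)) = t + 1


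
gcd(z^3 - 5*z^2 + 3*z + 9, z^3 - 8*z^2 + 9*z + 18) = z^2 - 2*z - 3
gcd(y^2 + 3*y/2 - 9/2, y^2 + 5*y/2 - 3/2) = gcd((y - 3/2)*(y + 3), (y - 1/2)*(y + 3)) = y + 3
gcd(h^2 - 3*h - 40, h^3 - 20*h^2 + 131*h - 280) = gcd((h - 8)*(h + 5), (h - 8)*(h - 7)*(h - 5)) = h - 8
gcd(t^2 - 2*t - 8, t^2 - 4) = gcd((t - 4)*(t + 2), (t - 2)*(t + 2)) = t + 2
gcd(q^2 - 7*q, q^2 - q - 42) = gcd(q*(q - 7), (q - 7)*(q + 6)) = q - 7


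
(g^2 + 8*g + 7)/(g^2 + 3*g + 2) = (g + 7)/(g + 2)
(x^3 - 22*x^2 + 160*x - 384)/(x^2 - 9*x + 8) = (x^2 - 14*x + 48)/(x - 1)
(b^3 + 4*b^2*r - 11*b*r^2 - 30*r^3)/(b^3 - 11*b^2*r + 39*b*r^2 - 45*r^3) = (b^2 + 7*b*r + 10*r^2)/(b^2 - 8*b*r + 15*r^2)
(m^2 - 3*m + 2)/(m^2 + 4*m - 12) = (m - 1)/(m + 6)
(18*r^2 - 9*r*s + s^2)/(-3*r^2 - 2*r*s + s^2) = (-6*r + s)/(r + s)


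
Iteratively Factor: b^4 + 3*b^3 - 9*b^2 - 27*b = (b - 3)*(b^3 + 6*b^2 + 9*b) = (b - 3)*(b + 3)*(b^2 + 3*b) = b*(b - 3)*(b + 3)*(b + 3)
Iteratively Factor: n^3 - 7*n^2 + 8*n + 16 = (n + 1)*(n^2 - 8*n + 16) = (n - 4)*(n + 1)*(n - 4)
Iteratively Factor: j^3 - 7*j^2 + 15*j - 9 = (j - 1)*(j^2 - 6*j + 9) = (j - 3)*(j - 1)*(j - 3)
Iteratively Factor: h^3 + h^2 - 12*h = (h - 3)*(h^2 + 4*h) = h*(h - 3)*(h + 4)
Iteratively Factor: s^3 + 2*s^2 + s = (s + 1)*(s^2 + s) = (s + 1)^2*(s)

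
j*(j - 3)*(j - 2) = j^3 - 5*j^2 + 6*j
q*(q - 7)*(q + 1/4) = q^3 - 27*q^2/4 - 7*q/4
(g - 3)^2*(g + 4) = g^3 - 2*g^2 - 15*g + 36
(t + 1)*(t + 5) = t^2 + 6*t + 5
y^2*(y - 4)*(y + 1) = y^4 - 3*y^3 - 4*y^2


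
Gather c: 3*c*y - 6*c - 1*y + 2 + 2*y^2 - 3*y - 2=c*(3*y - 6) + 2*y^2 - 4*y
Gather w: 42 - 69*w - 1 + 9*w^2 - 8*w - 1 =9*w^2 - 77*w + 40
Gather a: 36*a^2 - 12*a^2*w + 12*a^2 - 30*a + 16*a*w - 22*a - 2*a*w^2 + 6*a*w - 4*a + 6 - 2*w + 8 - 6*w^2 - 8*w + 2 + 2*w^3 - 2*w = a^2*(48 - 12*w) + a*(-2*w^2 + 22*w - 56) + 2*w^3 - 6*w^2 - 12*w + 16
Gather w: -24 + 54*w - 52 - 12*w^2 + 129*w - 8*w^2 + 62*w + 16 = -20*w^2 + 245*w - 60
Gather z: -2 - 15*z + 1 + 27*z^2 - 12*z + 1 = 27*z^2 - 27*z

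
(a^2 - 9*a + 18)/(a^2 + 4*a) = (a^2 - 9*a + 18)/(a*(a + 4))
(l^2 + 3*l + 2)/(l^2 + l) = (l + 2)/l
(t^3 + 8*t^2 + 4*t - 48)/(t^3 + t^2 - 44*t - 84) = (t^2 + 2*t - 8)/(t^2 - 5*t - 14)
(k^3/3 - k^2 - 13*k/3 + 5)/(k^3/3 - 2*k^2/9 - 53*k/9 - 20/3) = 3*(k - 1)/(3*k + 4)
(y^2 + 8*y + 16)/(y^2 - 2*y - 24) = (y + 4)/(y - 6)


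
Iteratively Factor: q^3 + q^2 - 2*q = (q + 2)*(q^2 - q) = q*(q + 2)*(q - 1)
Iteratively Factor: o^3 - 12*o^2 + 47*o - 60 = (o - 4)*(o^2 - 8*o + 15) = (o - 5)*(o - 4)*(o - 3)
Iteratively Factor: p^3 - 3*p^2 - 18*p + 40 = (p + 4)*(p^2 - 7*p + 10) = (p - 5)*(p + 4)*(p - 2)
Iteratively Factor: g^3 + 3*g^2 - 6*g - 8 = (g + 1)*(g^2 + 2*g - 8) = (g + 1)*(g + 4)*(g - 2)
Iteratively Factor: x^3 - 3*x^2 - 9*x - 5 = (x + 1)*(x^2 - 4*x - 5) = (x + 1)^2*(x - 5)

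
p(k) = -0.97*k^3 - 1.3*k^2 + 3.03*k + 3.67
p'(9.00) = -256.08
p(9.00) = -781.49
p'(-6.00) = -86.13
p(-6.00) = 148.21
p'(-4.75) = -50.28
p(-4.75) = 63.90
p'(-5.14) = -60.49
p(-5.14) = 85.47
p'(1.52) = -7.65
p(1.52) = 1.87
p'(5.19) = -88.85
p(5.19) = -151.23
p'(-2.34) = -6.82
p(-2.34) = 1.89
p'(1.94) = -12.97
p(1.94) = -2.43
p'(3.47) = -41.03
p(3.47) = -42.00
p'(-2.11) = -4.44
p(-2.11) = 0.60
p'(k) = -2.91*k^2 - 2.6*k + 3.03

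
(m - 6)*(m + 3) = m^2 - 3*m - 18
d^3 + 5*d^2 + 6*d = d*(d + 2)*(d + 3)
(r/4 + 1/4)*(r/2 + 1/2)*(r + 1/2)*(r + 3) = r^4/8 + 11*r^3/16 + 19*r^2/16 + 13*r/16 + 3/16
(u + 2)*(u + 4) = u^2 + 6*u + 8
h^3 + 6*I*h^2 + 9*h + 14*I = (h - 2*I)*(h + I)*(h + 7*I)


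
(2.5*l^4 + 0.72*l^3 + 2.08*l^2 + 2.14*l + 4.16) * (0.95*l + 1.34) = 2.375*l^5 + 4.034*l^4 + 2.9408*l^3 + 4.8202*l^2 + 6.8196*l + 5.5744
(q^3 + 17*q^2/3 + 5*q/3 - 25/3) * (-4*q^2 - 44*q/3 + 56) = -4*q^5 - 112*q^4/3 - 304*q^3/9 + 2936*q^2/9 + 1940*q/9 - 1400/3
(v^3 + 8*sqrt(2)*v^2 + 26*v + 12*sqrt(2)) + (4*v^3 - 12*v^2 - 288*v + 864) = 5*v^3 - 12*v^2 + 8*sqrt(2)*v^2 - 262*v + 12*sqrt(2) + 864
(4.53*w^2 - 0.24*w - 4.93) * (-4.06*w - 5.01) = -18.3918*w^3 - 21.7209*w^2 + 21.2182*w + 24.6993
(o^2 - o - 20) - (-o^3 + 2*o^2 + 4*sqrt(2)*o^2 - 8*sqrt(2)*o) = o^3 - 4*sqrt(2)*o^2 - o^2 - o + 8*sqrt(2)*o - 20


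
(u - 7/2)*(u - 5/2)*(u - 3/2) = u^3 - 15*u^2/2 + 71*u/4 - 105/8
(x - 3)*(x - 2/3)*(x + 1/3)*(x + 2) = x^4 - 4*x^3/3 - 53*x^2/9 + 20*x/9 + 4/3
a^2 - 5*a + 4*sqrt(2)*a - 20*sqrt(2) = (a - 5)*(a + 4*sqrt(2))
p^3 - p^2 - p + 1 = (p - 1)^2*(p + 1)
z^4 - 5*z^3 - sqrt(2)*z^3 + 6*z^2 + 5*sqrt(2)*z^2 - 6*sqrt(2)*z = z*(z - 3)*(z - 2)*(z - sqrt(2))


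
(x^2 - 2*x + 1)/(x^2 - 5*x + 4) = (x - 1)/(x - 4)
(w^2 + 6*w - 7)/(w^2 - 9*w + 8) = (w + 7)/(w - 8)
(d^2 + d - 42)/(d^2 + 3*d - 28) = (d - 6)/(d - 4)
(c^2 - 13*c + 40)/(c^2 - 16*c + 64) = (c - 5)/(c - 8)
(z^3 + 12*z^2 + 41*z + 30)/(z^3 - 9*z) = (z^3 + 12*z^2 + 41*z + 30)/(z*(z^2 - 9))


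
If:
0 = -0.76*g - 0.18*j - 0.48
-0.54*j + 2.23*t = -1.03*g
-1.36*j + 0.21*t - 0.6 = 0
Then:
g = -0.53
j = -0.42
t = 0.14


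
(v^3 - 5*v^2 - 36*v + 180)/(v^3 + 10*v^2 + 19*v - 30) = (v^2 - 11*v + 30)/(v^2 + 4*v - 5)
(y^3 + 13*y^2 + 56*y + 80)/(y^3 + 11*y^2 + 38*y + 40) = (y + 4)/(y + 2)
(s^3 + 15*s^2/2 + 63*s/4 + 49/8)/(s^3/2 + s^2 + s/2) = (8*s^3 + 60*s^2 + 126*s + 49)/(4*s*(s^2 + 2*s + 1))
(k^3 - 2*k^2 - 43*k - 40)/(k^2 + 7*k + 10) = (k^2 - 7*k - 8)/(k + 2)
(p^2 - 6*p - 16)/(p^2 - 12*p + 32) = (p + 2)/(p - 4)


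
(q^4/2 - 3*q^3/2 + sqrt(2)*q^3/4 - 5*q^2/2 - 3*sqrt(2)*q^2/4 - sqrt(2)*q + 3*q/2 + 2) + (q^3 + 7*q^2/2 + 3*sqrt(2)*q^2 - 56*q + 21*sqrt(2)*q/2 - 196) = q^4/2 - q^3/2 + sqrt(2)*q^3/4 + q^2 + 9*sqrt(2)*q^2/4 - 109*q/2 + 19*sqrt(2)*q/2 - 194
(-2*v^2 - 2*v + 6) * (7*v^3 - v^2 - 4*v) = -14*v^5 - 12*v^4 + 52*v^3 + 2*v^2 - 24*v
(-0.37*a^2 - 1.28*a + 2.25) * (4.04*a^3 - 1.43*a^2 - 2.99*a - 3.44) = -1.4948*a^5 - 4.6421*a^4 + 12.0267*a^3 + 1.8825*a^2 - 2.3243*a - 7.74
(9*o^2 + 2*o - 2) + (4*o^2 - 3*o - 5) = 13*o^2 - o - 7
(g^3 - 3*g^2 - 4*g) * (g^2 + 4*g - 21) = g^5 + g^4 - 37*g^3 + 47*g^2 + 84*g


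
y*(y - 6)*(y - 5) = y^3 - 11*y^2 + 30*y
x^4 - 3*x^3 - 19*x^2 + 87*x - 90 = (x - 3)^2*(x - 2)*(x + 5)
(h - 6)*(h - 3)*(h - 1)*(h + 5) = h^4 - 5*h^3 - 23*h^2 + 117*h - 90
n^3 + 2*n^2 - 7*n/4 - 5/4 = (n - 1)*(n + 1/2)*(n + 5/2)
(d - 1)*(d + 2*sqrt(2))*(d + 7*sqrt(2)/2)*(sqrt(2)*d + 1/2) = sqrt(2)*d^4 - sqrt(2)*d^3 + 23*d^3/2 - 23*d^2/2 + 67*sqrt(2)*d^2/4 - 67*sqrt(2)*d/4 + 7*d - 7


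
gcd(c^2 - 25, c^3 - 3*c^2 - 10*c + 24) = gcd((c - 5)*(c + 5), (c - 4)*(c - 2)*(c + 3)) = 1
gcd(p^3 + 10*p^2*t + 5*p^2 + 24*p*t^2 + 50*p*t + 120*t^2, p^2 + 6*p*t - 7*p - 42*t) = p + 6*t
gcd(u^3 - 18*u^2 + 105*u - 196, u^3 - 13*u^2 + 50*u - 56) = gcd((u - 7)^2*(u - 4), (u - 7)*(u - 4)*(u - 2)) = u^2 - 11*u + 28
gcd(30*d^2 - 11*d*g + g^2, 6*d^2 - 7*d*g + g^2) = 6*d - g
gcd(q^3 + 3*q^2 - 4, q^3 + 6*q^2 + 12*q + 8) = q^2 + 4*q + 4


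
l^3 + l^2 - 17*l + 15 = (l - 3)*(l - 1)*(l + 5)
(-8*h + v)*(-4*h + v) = 32*h^2 - 12*h*v + v^2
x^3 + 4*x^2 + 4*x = x*(x + 2)^2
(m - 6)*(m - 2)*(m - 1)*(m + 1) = m^4 - 8*m^3 + 11*m^2 + 8*m - 12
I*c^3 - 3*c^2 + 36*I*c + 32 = (c - 4*I)*(c + 8*I)*(I*c + 1)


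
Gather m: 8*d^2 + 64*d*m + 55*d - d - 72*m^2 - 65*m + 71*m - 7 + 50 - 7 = 8*d^2 + 54*d - 72*m^2 + m*(64*d + 6) + 36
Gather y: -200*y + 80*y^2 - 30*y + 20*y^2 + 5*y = 100*y^2 - 225*y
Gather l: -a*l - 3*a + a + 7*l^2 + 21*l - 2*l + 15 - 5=-2*a + 7*l^2 + l*(19 - a) + 10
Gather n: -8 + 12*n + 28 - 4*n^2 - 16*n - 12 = -4*n^2 - 4*n + 8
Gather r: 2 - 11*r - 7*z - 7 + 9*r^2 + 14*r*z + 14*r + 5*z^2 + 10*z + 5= 9*r^2 + r*(14*z + 3) + 5*z^2 + 3*z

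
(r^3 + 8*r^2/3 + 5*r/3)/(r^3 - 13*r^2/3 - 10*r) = (r + 1)/(r - 6)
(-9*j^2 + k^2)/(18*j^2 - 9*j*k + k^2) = (-3*j - k)/(6*j - k)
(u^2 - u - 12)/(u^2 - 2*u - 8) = (u + 3)/(u + 2)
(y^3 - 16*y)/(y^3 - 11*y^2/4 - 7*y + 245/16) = 16*y*(y^2 - 16)/(16*y^3 - 44*y^2 - 112*y + 245)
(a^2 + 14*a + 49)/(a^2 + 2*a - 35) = (a + 7)/(a - 5)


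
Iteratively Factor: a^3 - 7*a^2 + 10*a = (a - 2)*(a^2 - 5*a) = (a - 5)*(a - 2)*(a)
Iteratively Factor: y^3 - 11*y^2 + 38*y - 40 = (y - 4)*(y^2 - 7*y + 10) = (y - 5)*(y - 4)*(y - 2)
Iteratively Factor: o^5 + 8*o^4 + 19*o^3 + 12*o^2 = (o + 1)*(o^4 + 7*o^3 + 12*o^2) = (o + 1)*(o + 3)*(o^3 + 4*o^2) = o*(o + 1)*(o + 3)*(o^2 + 4*o) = o^2*(o + 1)*(o + 3)*(o + 4)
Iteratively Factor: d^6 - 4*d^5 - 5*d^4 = (d)*(d^5 - 4*d^4 - 5*d^3) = d^2*(d^4 - 4*d^3 - 5*d^2) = d^3*(d^3 - 4*d^2 - 5*d) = d^4*(d^2 - 4*d - 5) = d^4*(d - 5)*(d + 1)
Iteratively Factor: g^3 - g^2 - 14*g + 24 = (g - 2)*(g^2 + g - 12) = (g - 3)*(g - 2)*(g + 4)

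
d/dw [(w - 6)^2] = 2*w - 12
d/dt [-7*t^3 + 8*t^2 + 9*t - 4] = -21*t^2 + 16*t + 9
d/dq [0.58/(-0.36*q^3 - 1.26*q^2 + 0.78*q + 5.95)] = (0.6264*q^2 + 1.4616*q - 0.4524)/(0.36*q^3 + 1.26*q^2 - 0.78*q - 5.95)^2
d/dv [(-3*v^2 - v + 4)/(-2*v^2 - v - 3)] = (v^2 + 34*v + 7)/(4*v^4 + 4*v^3 + 13*v^2 + 6*v + 9)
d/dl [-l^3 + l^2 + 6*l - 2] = -3*l^2 + 2*l + 6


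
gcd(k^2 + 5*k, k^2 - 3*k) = k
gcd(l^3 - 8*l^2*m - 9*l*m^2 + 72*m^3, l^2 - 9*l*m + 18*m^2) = l - 3*m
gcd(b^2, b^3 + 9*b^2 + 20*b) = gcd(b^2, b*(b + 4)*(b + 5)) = b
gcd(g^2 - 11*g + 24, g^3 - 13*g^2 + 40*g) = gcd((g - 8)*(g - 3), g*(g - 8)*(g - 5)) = g - 8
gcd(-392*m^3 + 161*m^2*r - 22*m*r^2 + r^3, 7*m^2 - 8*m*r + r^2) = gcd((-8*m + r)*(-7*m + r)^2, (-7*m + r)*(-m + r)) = -7*m + r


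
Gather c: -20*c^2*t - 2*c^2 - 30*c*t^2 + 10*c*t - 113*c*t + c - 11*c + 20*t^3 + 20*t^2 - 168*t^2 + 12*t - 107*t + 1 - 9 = c^2*(-20*t - 2) + c*(-30*t^2 - 103*t - 10) + 20*t^3 - 148*t^2 - 95*t - 8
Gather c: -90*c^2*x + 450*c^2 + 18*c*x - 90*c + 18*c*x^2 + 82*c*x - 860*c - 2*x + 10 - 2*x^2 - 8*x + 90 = c^2*(450 - 90*x) + c*(18*x^2 + 100*x - 950) - 2*x^2 - 10*x + 100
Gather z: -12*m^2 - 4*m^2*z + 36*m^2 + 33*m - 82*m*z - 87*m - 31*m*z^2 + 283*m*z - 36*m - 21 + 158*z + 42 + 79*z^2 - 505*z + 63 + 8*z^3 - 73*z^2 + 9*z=24*m^2 - 90*m + 8*z^3 + z^2*(6 - 31*m) + z*(-4*m^2 + 201*m - 338) + 84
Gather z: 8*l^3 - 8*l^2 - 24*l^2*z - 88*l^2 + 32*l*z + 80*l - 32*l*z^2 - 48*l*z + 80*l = 8*l^3 - 96*l^2 - 32*l*z^2 + 160*l + z*(-24*l^2 - 16*l)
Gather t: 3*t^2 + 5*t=3*t^2 + 5*t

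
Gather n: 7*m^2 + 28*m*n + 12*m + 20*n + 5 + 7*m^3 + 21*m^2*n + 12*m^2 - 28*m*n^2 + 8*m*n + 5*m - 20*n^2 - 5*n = 7*m^3 + 19*m^2 + 17*m + n^2*(-28*m - 20) + n*(21*m^2 + 36*m + 15) + 5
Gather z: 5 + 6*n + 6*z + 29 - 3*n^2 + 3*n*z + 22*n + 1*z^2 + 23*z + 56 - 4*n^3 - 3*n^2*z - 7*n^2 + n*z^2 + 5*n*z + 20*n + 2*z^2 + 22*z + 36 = -4*n^3 - 10*n^2 + 48*n + z^2*(n + 3) + z*(-3*n^2 + 8*n + 51) + 126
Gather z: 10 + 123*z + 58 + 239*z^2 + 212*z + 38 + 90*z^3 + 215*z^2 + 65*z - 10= 90*z^3 + 454*z^2 + 400*z + 96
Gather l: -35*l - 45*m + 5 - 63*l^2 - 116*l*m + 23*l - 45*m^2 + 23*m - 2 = -63*l^2 + l*(-116*m - 12) - 45*m^2 - 22*m + 3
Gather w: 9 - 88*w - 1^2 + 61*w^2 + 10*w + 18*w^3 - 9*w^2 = 18*w^3 + 52*w^2 - 78*w + 8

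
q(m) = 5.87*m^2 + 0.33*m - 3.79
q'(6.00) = 70.77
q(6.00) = 209.51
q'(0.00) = 0.33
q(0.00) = -3.79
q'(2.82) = 33.44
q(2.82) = 43.82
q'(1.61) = 19.23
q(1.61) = 11.96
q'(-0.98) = -11.18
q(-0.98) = 1.52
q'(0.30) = 3.85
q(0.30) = -3.16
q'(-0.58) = -6.48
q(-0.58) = -2.01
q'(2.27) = 26.98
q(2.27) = 27.21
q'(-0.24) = -2.49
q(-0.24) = -3.53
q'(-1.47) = -16.93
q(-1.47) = 8.41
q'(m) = 11.74*m + 0.33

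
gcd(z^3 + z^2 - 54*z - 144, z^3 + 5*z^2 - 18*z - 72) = z^2 + 9*z + 18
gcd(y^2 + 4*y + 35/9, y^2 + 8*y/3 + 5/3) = y + 5/3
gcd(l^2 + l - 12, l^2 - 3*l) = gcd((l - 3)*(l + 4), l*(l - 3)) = l - 3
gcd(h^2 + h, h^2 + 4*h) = h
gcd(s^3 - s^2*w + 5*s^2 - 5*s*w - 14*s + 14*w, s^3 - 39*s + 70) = s^2 + 5*s - 14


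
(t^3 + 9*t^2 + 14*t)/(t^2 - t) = (t^2 + 9*t + 14)/(t - 1)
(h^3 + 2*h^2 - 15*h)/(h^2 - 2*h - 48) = h*(-h^2 - 2*h + 15)/(-h^2 + 2*h + 48)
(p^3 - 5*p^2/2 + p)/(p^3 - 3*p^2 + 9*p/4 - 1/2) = 2*p/(2*p - 1)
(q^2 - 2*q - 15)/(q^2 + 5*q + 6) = (q - 5)/(q + 2)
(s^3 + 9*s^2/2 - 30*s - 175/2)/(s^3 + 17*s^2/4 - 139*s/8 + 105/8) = 4*(2*s^2 - 5*s - 25)/(8*s^2 - 22*s + 15)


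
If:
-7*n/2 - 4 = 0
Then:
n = -8/7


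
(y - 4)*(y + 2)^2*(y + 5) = y^4 + 5*y^3 - 12*y^2 - 76*y - 80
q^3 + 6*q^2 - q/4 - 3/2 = (q - 1/2)*(q + 1/2)*(q + 6)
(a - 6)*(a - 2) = a^2 - 8*a + 12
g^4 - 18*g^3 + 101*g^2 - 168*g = g*(g - 8)*(g - 7)*(g - 3)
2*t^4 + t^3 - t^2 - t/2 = t*(t - sqrt(2)/2)*(sqrt(2)*t + 1)*(sqrt(2)*t + sqrt(2)/2)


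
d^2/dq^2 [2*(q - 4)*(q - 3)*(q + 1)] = 12*q - 24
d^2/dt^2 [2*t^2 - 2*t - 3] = 4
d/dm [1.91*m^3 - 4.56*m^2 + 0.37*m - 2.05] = 5.73*m^2 - 9.12*m + 0.37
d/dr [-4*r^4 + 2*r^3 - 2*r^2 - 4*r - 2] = -16*r^3 + 6*r^2 - 4*r - 4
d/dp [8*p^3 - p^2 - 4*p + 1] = 24*p^2 - 2*p - 4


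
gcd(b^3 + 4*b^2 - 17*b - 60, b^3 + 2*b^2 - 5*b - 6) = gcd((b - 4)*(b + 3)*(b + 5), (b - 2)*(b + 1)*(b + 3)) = b + 3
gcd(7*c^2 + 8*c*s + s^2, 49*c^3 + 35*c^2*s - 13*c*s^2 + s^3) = c + s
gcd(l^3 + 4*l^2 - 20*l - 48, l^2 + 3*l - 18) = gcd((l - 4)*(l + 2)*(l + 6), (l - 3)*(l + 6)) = l + 6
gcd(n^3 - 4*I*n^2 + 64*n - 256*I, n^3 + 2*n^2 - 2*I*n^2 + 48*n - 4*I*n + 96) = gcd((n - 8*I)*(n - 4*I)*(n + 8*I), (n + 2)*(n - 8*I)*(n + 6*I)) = n - 8*I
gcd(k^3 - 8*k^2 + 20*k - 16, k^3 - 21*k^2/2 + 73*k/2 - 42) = k - 4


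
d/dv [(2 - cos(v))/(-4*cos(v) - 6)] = -7*sin(v)/(2*(2*cos(v) + 3)^2)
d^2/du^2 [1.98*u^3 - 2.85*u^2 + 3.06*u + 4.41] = 11.88*u - 5.7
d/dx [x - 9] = 1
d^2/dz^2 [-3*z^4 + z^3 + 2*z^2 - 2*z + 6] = -36*z^2 + 6*z + 4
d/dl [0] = 0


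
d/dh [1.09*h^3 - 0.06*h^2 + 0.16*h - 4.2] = 3.27*h^2 - 0.12*h + 0.16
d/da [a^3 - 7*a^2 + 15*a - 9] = 3*a^2 - 14*a + 15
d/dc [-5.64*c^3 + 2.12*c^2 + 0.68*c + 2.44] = -16.92*c^2 + 4.24*c + 0.68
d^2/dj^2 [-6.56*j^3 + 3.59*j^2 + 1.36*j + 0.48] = 7.18 - 39.36*j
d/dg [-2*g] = -2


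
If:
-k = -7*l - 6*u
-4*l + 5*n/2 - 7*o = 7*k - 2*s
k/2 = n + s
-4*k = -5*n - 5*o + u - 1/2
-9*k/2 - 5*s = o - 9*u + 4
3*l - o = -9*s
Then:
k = 707/13098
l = -3356/6549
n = -2225/13098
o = 2047/8732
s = 1719/8732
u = 5299/8732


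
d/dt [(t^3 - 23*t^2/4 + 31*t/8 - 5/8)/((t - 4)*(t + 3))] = (8*t^4 - 16*t^3 - 273*t^2 + 1114*t - 377)/(8*(t^4 - 2*t^3 - 23*t^2 + 24*t + 144))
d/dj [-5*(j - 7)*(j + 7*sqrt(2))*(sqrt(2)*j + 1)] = -15*sqrt(2)*j^2 - 150*j + 70*sqrt(2)*j - 35*sqrt(2) + 525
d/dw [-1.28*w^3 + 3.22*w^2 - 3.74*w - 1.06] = -3.84*w^2 + 6.44*w - 3.74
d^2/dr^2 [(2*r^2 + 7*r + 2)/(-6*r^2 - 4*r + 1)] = 4*(-102*r^3 - 126*r^2 - 135*r - 37)/(216*r^6 + 432*r^5 + 180*r^4 - 80*r^3 - 30*r^2 + 12*r - 1)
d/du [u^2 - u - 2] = 2*u - 1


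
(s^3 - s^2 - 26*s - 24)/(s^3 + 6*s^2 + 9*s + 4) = (s - 6)/(s + 1)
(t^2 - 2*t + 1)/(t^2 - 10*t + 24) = (t^2 - 2*t + 1)/(t^2 - 10*t + 24)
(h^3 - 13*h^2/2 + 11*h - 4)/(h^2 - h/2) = h - 6 + 8/h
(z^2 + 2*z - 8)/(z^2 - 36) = (z^2 + 2*z - 8)/(z^2 - 36)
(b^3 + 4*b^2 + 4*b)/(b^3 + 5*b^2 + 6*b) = (b + 2)/(b + 3)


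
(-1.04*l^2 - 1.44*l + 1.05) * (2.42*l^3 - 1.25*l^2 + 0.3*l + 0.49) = -2.5168*l^5 - 2.1848*l^4 + 4.029*l^3 - 2.2541*l^2 - 0.3906*l + 0.5145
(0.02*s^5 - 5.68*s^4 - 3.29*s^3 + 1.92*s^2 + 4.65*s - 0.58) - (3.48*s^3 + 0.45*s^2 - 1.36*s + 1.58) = 0.02*s^5 - 5.68*s^4 - 6.77*s^3 + 1.47*s^2 + 6.01*s - 2.16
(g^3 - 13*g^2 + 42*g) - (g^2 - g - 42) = g^3 - 14*g^2 + 43*g + 42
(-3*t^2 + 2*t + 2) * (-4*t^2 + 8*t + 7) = 12*t^4 - 32*t^3 - 13*t^2 + 30*t + 14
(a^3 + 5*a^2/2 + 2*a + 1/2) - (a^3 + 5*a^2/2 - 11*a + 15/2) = 13*a - 7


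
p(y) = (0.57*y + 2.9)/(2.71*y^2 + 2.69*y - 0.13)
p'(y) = (-5.42*y - 2.69)*(0.57*y + 2.9)/(2.71*y^2 + 2.69*y - 0.13)^2 + 0.57/(2.71*y^2 + 2.69*y - 0.13) = (1.5447*y^2 + 1.5333*y - (0.57*y + 2.9)*(5.42*y + 2.69) - 0.0741)/(2.71*y^2 + 2.69*y - 0.13)^2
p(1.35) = 0.43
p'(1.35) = -0.45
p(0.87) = 0.80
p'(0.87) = -1.25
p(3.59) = 0.11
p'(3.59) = -0.04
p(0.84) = 0.84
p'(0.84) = -1.36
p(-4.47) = 0.01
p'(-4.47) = 0.02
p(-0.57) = -3.29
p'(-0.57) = 0.95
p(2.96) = 0.15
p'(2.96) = -0.07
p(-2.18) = 0.24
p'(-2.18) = 0.40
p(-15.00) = -0.01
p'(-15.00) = -0.00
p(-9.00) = -0.01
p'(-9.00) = 0.00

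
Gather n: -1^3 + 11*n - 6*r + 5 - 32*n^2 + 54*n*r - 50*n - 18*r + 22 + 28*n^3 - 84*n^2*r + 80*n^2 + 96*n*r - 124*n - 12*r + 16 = 28*n^3 + n^2*(48 - 84*r) + n*(150*r - 163) - 36*r + 42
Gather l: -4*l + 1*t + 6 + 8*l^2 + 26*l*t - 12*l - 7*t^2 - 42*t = 8*l^2 + l*(26*t - 16) - 7*t^2 - 41*t + 6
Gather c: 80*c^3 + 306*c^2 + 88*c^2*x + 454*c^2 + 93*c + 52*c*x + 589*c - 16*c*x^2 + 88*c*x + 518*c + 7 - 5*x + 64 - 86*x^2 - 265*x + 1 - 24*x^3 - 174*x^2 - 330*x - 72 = 80*c^3 + c^2*(88*x + 760) + c*(-16*x^2 + 140*x + 1200) - 24*x^3 - 260*x^2 - 600*x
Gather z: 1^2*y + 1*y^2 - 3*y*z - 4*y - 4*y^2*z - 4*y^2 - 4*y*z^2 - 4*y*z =-3*y^2 - 4*y*z^2 - 3*y + z*(-4*y^2 - 7*y)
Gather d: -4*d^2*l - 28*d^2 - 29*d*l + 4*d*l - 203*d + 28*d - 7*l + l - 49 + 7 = d^2*(-4*l - 28) + d*(-25*l - 175) - 6*l - 42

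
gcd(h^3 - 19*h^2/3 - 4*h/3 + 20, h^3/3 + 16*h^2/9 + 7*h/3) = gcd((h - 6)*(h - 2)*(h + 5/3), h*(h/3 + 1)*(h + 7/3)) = 1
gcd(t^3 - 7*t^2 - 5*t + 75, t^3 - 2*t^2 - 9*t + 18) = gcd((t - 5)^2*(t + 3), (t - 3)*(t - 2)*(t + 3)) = t + 3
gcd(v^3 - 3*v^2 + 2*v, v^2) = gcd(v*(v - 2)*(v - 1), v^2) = v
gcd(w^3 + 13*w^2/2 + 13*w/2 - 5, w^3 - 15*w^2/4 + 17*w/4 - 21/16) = w - 1/2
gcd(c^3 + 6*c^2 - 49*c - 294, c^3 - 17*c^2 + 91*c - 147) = c - 7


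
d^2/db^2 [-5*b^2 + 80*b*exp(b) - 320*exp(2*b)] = 80*b*exp(b) - 1280*exp(2*b) + 160*exp(b) - 10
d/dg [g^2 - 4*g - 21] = 2*g - 4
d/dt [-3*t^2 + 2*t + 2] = 2 - 6*t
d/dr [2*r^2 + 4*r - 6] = 4*r + 4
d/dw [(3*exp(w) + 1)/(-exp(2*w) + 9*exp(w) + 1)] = (3*exp(2*w) + 2*exp(w) - 6)*exp(w)/(exp(4*w) - 18*exp(3*w) + 79*exp(2*w) + 18*exp(w) + 1)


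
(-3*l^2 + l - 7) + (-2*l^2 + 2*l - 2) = -5*l^2 + 3*l - 9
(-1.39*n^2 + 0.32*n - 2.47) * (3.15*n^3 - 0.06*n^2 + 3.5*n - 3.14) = -4.3785*n^5 + 1.0914*n^4 - 12.6647*n^3 + 5.6328*n^2 - 9.6498*n + 7.7558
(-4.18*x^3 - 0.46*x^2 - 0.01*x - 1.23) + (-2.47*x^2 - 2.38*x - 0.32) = -4.18*x^3 - 2.93*x^2 - 2.39*x - 1.55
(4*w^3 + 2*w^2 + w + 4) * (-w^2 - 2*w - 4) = -4*w^5 - 10*w^4 - 21*w^3 - 14*w^2 - 12*w - 16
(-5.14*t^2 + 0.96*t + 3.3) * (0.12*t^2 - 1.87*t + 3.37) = -0.6168*t^4 + 9.727*t^3 - 18.721*t^2 - 2.9358*t + 11.121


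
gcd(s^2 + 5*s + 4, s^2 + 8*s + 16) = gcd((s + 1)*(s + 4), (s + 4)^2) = s + 4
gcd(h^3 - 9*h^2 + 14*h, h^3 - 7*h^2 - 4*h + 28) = h^2 - 9*h + 14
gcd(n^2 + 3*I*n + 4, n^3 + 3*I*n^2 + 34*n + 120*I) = n + 4*I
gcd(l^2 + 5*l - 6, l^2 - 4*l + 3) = l - 1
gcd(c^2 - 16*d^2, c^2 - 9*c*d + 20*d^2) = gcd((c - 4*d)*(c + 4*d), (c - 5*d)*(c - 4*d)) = c - 4*d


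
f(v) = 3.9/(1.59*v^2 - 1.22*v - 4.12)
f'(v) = 3.9*(1.22 - 3.18*v)/(1.59*v^2 - 1.22*v - 4.12)^2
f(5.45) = 0.11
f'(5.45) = -0.05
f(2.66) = 1.00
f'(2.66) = -1.87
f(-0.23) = -1.04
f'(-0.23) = 0.54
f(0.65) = -0.92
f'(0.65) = -0.18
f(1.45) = -1.53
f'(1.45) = -2.04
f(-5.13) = 0.09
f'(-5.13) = 0.04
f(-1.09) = -4.33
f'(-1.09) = 22.51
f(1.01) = -1.05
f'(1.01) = -0.56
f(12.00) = 0.02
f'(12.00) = -0.00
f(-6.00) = 0.06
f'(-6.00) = 0.02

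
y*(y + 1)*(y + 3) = y^3 + 4*y^2 + 3*y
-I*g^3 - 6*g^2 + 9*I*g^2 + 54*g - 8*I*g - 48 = (g - 8)*(g - 6*I)*(-I*g + I)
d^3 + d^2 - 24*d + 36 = (d - 3)*(d - 2)*(d + 6)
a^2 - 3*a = a*(a - 3)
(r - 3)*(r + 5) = r^2 + 2*r - 15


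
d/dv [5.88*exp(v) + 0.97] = 5.88*exp(v)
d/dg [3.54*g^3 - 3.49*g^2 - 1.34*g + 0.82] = 10.62*g^2 - 6.98*g - 1.34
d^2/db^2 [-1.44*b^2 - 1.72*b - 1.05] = -2.88000000000000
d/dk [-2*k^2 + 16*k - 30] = 16 - 4*k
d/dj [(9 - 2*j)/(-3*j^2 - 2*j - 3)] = 6*(-j^2 + 9*j + 4)/(9*j^4 + 12*j^3 + 22*j^2 + 12*j + 9)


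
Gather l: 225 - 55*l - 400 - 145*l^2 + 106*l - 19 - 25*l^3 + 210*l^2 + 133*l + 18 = -25*l^3 + 65*l^2 + 184*l - 176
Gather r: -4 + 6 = 2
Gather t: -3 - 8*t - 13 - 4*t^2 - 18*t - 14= -4*t^2 - 26*t - 30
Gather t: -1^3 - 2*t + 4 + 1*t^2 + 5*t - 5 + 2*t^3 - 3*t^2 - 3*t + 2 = 2*t^3 - 2*t^2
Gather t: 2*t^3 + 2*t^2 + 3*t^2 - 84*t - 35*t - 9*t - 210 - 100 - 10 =2*t^3 + 5*t^2 - 128*t - 320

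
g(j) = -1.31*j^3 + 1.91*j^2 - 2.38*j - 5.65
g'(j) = -3.93*j^2 + 3.82*j - 2.38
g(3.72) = -55.51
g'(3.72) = -42.55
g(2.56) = -21.20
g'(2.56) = -18.36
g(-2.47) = 31.62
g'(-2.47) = -35.79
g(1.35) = -8.61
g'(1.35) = -4.39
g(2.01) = -13.36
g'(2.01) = -10.58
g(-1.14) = 1.49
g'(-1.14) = -11.84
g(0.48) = -6.50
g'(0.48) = -1.45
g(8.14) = -605.02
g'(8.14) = -231.69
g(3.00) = -30.97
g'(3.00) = -26.29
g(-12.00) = 2561.63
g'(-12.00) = -614.14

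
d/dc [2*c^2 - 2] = 4*c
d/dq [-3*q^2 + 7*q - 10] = 7 - 6*q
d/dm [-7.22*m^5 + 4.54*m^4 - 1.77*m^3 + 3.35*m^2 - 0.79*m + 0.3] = -36.1*m^4 + 18.16*m^3 - 5.31*m^2 + 6.7*m - 0.79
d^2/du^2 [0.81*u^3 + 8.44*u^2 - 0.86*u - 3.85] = 4.86*u + 16.88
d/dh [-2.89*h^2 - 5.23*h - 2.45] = -5.78*h - 5.23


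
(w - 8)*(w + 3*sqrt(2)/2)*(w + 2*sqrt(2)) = w^3 - 8*w^2 + 7*sqrt(2)*w^2/2 - 28*sqrt(2)*w + 6*w - 48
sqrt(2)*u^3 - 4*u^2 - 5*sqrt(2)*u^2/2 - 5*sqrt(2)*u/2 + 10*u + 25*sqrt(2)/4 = (u - 5/2)*(u - 5*sqrt(2)/2)*(sqrt(2)*u + 1)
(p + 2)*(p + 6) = p^2 + 8*p + 12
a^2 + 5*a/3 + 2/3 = (a + 2/3)*(a + 1)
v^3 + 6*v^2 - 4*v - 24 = (v - 2)*(v + 2)*(v + 6)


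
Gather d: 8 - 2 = 6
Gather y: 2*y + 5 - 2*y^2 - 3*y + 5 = -2*y^2 - y + 10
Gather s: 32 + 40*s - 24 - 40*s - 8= 0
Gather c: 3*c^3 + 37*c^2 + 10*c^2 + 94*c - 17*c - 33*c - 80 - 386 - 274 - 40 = 3*c^3 + 47*c^2 + 44*c - 780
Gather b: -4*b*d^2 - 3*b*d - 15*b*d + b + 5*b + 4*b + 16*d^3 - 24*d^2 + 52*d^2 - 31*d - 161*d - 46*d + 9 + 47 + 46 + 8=b*(-4*d^2 - 18*d + 10) + 16*d^3 + 28*d^2 - 238*d + 110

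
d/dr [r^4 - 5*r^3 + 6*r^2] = r*(4*r^2 - 15*r + 12)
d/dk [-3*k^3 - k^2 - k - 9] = -9*k^2 - 2*k - 1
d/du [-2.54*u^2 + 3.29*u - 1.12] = 3.29 - 5.08*u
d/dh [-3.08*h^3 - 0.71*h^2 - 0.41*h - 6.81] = -9.24*h^2 - 1.42*h - 0.41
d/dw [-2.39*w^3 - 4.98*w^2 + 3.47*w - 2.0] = -7.17*w^2 - 9.96*w + 3.47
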